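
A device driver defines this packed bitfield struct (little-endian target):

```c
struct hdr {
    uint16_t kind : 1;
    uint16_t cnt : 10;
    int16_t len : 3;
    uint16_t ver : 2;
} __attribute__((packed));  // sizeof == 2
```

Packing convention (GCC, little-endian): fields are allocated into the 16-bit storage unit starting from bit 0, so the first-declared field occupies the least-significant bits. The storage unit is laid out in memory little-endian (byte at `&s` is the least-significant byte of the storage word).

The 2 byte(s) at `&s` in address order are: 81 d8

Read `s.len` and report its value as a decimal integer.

3

[0]=0x81 [1]=0xd8 (little-endian) → word 0xd881
kind:1 @ bit 0 → (0xd881>>0)&0x1 = 0x1
cnt:10 @ bit 1 → (0xd881>>1)&0x3ff = 0x40
len:3 @ bit 11 → (0xd881>>11)&0x7 = 0x3  ←
ver:2 @ bit 14 → (0xd881>>14)&0x3 = 0x3
len signed 3b, MSB=0: value = 3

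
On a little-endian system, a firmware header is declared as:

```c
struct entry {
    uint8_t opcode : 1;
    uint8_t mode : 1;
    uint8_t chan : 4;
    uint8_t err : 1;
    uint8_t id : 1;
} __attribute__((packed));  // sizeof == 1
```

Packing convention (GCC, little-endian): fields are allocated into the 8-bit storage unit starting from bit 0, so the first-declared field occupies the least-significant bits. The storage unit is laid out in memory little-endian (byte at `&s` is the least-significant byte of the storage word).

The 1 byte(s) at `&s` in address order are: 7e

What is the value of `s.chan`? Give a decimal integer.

[0]=0x7e (little-endian) → word 0x7e
opcode [0+:1] = (word>>0) & 0x1 = 0
mode [1+:1] = (word>>1) & 0x1 = 1
chan [2+:4] = (word>>2) & 0xf = 15  ←
err [6+:1] = (word>>6) & 0x1 = 1
id [7+:1] = (word>>7) & 0x1 = 0

15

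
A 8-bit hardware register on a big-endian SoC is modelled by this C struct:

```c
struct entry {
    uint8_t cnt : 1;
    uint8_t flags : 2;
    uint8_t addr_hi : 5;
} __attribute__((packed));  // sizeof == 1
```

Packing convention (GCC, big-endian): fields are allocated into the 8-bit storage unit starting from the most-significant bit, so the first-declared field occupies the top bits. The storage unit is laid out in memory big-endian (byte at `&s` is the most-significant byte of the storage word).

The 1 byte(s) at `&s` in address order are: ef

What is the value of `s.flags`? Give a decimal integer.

3

[0]=0xef (big-endian) → word 0xef
cnt [7+:1] = (word>>7) & 0x1 = 1
flags [5+:2] = (word>>5) & 0x3 = 3  ←
addr_hi [0+:5] = (word>>0) & 0x1f = 15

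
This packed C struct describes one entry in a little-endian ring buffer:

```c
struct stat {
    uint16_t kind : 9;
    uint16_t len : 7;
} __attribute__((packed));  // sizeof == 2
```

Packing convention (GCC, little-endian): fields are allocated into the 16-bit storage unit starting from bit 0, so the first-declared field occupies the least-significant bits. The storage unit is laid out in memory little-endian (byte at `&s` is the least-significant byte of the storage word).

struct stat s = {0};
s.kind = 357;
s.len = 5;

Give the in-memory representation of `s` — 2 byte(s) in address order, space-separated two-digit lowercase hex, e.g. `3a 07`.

65 0b

[0+:9] kind=357 & 0x1ff = 0x165; word=0x0165
[9+:7] len=5 & 0x7f = 0x5; word=0x0b65
word = 0x0b65 → little-endian bytes:
  [0]=0x65  [1]=0x0b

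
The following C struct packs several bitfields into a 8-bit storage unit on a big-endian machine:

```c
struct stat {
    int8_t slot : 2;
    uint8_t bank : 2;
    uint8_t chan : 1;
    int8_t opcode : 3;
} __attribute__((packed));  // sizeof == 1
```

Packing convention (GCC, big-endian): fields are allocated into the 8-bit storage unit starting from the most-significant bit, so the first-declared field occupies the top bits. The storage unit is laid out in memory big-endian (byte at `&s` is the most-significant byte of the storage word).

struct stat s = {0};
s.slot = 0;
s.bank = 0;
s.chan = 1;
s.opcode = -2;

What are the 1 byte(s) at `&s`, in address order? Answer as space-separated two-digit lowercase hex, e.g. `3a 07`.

0e

slot (2b) val=0 bits=0x0 at bit 6: 0x00
bank (2b) val=0 bits=0x0 at bit 4: 0x00
chan (1b) val=1 bits=0x1 at bit 3: 0x08
opcode (3b) val=-2 bits=0x6 at bit 0: 0x0e
word = 0x0e → big-endian bytes:
  [0]=0x0e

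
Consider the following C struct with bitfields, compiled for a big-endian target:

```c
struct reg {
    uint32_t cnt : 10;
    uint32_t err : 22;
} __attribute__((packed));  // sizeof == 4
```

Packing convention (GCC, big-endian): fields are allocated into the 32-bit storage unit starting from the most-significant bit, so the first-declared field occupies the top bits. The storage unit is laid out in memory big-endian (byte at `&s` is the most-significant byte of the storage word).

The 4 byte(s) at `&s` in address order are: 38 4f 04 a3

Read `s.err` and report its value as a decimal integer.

[0]=0x38 [1]=0x4f [2]=0x04 [3]=0xa3 (big-endian) → word 0x384f04a3
cnt [22+:10] = (word>>22) & 0x3ff = 225
err [0+:22] = (word>>0) & 0x3fffff = 984227  ←

984227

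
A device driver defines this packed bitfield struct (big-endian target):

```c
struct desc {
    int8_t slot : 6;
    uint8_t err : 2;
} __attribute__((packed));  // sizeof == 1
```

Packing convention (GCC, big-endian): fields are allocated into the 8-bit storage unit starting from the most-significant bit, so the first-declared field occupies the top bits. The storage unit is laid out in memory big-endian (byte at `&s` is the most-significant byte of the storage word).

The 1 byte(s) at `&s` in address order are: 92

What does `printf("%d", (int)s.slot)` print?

[0]=0x92 (big-endian) → word 0x92
slot:6 @ bit 2 → (0x92>>2)&0x3f = 0x24  ←
err:2 @ bit 0 → (0x92>>0)&0x3 = 0x2
slot signed 6b, MSB=1: 36 - 64 = -28

-28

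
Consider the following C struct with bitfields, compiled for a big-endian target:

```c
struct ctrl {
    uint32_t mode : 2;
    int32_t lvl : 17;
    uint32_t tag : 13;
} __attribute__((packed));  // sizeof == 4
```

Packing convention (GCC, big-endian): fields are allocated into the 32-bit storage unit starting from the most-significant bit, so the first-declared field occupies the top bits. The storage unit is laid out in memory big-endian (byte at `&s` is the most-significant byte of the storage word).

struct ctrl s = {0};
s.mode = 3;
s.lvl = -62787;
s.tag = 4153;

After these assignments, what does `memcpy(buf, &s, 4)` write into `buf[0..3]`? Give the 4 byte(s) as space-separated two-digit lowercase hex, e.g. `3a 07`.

e1 57 b0 39

mode (2b) val=3 bits=0x3 at bit 30: 0xc0000000
lvl (17b) val=-62787 bits=0x10abd at bit 13: 0xe157a000
tag (13b) val=4153 bits=0x1039 at bit 0: 0xe157b039
word = 0xe157b039 → big-endian bytes:
  [0]=0xe1  [1]=0x57  [2]=0xb0  [3]=0x39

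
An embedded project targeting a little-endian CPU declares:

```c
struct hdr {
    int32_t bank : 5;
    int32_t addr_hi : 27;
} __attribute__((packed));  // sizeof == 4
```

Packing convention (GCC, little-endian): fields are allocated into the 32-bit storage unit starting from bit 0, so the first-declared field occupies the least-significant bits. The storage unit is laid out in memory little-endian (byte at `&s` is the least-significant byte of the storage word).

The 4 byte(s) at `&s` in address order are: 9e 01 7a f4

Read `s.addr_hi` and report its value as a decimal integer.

-6041588

[0]=0x9e [1]=0x01 [2]=0x7a [3]=0xf4 (little-endian) → word 0xf47a019e
bank:5 @ bit 0 → (0xf47a019e>>0)&0x1f = 0x1e
addr_hi:27 @ bit 5 → (0xf47a019e>>5)&0x7ffffff = 0x7a3d00c  ←
addr_hi signed 27b, MSB=1: 128176140 - 134217728 = -6041588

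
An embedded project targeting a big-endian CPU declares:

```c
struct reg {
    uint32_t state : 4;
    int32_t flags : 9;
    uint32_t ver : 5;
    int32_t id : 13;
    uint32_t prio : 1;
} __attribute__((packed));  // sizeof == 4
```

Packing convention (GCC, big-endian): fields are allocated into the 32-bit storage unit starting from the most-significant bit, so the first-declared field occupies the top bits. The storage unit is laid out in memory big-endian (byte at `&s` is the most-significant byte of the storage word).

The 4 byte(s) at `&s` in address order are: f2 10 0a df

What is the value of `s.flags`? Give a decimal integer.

[0]=0xf2 [1]=0x10 [2]=0x0a [3]=0xdf (big-endian) → word 0xf2100adf
state [28+:4] = (word>>28) & 0xf = 15
flags [19+:9] = (word>>19) & 0x1ff = 66  ←
ver [14+:5] = (word>>14) & 0x1f = 0
id [1+:13] = (word>>1) & 0x1fff = 1391
prio [0+:1] = (word>>0) & 0x1 = 1
flags signed 9b, MSB=0: value = 66

66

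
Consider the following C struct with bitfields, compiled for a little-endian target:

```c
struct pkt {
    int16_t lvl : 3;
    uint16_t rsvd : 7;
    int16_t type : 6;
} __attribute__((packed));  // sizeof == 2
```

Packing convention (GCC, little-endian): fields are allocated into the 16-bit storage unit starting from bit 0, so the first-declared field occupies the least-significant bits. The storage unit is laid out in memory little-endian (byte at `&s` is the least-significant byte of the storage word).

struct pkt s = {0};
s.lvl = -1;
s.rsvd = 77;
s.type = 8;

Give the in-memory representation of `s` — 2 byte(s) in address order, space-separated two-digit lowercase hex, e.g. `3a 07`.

lvl (3b) val=-1 bits=0x7 at bit 0: 0x0007
rsvd (7b) val=77 bits=0x4d at bit 3: 0x026f
type (6b) val=8 bits=0x8 at bit 10: 0x226f
word = 0x226f → little-endian bytes:
  [0]=0x6f  [1]=0x22

6f 22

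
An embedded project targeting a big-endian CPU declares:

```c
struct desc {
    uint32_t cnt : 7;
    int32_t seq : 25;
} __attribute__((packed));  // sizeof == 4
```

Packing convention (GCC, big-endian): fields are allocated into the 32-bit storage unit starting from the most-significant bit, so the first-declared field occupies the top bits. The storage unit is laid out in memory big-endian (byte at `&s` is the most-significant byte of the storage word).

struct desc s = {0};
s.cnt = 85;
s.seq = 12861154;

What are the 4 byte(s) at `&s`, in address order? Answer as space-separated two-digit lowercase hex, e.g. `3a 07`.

cnt:7 = 85 → 0x55 << 25 → word 0xaa000000
seq:25 = 12861154 → 0xc43ee2 << 0 → word 0xaac43ee2
word = 0xaac43ee2 → big-endian bytes:
  [0]=0xaa  [1]=0xc4  [2]=0x3e  [3]=0xe2

aa c4 3e e2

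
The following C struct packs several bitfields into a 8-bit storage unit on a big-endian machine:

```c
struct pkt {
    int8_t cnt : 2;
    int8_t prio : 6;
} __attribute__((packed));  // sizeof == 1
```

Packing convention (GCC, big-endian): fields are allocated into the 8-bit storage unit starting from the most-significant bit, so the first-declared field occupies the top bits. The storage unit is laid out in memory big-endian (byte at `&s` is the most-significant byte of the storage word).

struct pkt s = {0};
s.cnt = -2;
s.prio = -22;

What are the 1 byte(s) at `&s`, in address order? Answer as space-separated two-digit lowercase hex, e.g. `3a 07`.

aa

cnt (2b) val=-2 bits=0x2 at bit 6: 0x80
prio (6b) val=-22 bits=0x2a at bit 0: 0xaa
word = 0xaa → big-endian bytes:
  [0]=0xaa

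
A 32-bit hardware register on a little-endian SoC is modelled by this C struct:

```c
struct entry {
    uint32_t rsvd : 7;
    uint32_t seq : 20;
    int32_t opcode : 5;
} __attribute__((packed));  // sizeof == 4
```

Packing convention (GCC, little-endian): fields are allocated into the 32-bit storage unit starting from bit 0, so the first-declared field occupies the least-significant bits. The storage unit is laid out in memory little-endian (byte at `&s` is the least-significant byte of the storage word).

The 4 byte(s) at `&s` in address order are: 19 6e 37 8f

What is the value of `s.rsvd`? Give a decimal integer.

[0]=0x19 [1]=0x6e [2]=0x37 [3]=0x8f (little-endian) → word 0x8f376e19
rsvd:7 @ bit 0 → (0x8f376e19>>0)&0x7f = 0x19  ←
seq:20 @ bit 7 → (0x8f376e19>>7)&0xfffff = 0xe6edc
opcode:5 @ bit 27 → (0x8f376e19>>27)&0x1f = 0x11

25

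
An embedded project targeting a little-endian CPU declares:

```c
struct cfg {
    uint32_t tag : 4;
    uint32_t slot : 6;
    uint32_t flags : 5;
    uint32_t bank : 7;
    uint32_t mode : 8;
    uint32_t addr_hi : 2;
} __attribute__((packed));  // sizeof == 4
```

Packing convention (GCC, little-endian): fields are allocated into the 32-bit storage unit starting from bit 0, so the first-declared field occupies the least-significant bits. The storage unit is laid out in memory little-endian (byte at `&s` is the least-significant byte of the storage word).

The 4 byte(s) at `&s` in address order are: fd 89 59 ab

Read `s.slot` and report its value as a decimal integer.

31

[0]=0xfd [1]=0x89 [2]=0x59 [3]=0xab (little-endian) → word 0xab5989fd
tag:4 @ bit 0 → (0xab5989fd>>0)&0xf = 0xd
slot:6 @ bit 4 → (0xab5989fd>>4)&0x3f = 0x1f  ←
flags:5 @ bit 10 → (0xab5989fd>>10)&0x1f = 0x2
bank:7 @ bit 15 → (0xab5989fd>>15)&0x7f = 0x33
mode:8 @ bit 22 → (0xab5989fd>>22)&0xff = 0xad
addr_hi:2 @ bit 30 → (0xab5989fd>>30)&0x3 = 0x2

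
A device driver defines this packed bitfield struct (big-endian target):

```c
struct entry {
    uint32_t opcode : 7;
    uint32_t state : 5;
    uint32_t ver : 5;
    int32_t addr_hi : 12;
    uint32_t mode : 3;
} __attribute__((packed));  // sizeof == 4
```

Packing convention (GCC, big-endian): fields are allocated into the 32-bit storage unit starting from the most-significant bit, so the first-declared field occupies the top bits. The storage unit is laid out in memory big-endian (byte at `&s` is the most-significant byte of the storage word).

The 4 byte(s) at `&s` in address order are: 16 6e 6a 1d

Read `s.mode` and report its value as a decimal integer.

5

[0]=0x16 [1]=0x6e [2]=0x6a [3]=0x1d (big-endian) → word 0x166e6a1d
opcode [25+:7] = (word>>25) & 0x7f = 11
state [20+:5] = (word>>20) & 0x1f = 6
ver [15+:5] = (word>>15) & 0x1f = 28
addr_hi [3+:12] = (word>>3) & 0xfff = 3395
mode [0+:3] = (word>>0) & 0x7 = 5  ←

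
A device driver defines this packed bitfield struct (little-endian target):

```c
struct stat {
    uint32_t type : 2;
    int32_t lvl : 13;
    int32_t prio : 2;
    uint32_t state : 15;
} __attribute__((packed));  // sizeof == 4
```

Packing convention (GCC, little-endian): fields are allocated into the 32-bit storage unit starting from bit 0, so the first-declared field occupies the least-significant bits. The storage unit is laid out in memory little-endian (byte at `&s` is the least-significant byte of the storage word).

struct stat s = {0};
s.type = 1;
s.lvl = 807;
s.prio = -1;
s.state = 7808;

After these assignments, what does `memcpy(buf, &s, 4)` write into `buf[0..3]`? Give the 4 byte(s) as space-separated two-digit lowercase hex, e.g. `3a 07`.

type:2 = 1 → 0x1 << 0 → word 0x00000001
lvl:13 = 807 → 0x327 << 2 → word 0x00000c9d
prio:2 = -1 → 0x3 << 15 → word 0x00018c9d
state:15 = 7808 → 0x1e80 << 17 → word 0x3d018c9d
word = 0x3d018c9d → little-endian bytes:
  [0]=0x9d  [1]=0x8c  [2]=0x01  [3]=0x3d

9d 8c 01 3d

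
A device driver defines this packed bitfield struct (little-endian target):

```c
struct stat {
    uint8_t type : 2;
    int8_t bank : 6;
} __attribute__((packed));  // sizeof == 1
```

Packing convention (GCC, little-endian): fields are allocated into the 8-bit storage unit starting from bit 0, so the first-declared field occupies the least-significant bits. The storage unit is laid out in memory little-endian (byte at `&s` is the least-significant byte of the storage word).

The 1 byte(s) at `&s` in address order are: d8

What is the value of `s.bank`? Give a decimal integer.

-10

[0]=0xd8 (little-endian) → word 0xd8
type [0+:2] = (word>>0) & 0x3 = 0
bank [2+:6] = (word>>2) & 0x3f = 54  ←
bank signed 6b, MSB=1: 54 - 64 = -10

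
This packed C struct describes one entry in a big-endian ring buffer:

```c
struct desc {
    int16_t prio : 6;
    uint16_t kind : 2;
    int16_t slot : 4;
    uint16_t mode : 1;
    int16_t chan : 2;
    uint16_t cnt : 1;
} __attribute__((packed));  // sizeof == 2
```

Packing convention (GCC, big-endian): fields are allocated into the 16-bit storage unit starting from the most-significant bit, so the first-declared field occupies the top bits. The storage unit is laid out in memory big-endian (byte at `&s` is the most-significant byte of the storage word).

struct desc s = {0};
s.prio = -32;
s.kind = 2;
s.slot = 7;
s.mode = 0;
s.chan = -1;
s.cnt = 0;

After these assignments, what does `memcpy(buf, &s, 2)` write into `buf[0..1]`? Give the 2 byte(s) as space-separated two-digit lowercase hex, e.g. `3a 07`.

82 76

prio (6b) val=-32 bits=0x20 at bit 10: 0x8000
kind (2b) val=2 bits=0x2 at bit 8: 0x8200
slot (4b) val=7 bits=0x7 at bit 4: 0x8270
mode (1b) val=0 bits=0x0 at bit 3: 0x8270
chan (2b) val=-1 bits=0x3 at bit 1: 0x8276
cnt (1b) val=0 bits=0x0 at bit 0: 0x8276
word = 0x8276 → big-endian bytes:
  [0]=0x82  [1]=0x76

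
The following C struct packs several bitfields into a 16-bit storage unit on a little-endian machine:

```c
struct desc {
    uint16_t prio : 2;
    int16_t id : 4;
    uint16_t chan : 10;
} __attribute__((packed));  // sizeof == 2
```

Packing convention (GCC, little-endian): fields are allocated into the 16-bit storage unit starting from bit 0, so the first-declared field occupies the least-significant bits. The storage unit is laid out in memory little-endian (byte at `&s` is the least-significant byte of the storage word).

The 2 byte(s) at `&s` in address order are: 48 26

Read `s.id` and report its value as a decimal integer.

2

[0]=0x48 [1]=0x26 (little-endian) → word 0x2648
prio:2 @ bit 0 → (0x2648>>0)&0x3 = 0x0
id:4 @ bit 2 → (0x2648>>2)&0xf = 0x2  ←
chan:10 @ bit 6 → (0x2648>>6)&0x3ff = 0x99
id signed 4b, MSB=0: value = 2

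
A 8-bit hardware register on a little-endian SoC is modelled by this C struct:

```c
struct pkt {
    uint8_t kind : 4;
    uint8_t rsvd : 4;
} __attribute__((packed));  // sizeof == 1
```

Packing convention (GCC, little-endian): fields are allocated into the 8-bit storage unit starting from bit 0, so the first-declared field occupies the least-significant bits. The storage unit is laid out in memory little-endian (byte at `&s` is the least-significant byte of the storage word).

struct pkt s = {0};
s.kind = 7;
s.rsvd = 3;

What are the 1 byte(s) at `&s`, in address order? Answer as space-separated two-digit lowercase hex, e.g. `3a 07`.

kind (4b) val=7 bits=0x7 at bit 0: 0x07
rsvd (4b) val=3 bits=0x3 at bit 4: 0x37
word = 0x37 → little-endian bytes:
  [0]=0x37

37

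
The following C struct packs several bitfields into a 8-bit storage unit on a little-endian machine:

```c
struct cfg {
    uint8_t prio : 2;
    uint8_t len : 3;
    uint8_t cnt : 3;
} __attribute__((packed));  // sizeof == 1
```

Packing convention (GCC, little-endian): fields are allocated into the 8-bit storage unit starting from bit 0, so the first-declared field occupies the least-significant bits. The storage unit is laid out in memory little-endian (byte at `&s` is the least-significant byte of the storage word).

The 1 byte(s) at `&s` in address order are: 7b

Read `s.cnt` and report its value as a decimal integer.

[0]=0x7b (little-endian) → word 0x7b
prio [0+:2] = (word>>0) & 0x3 = 3
len [2+:3] = (word>>2) & 0x7 = 6
cnt [5+:3] = (word>>5) & 0x7 = 3  ←

3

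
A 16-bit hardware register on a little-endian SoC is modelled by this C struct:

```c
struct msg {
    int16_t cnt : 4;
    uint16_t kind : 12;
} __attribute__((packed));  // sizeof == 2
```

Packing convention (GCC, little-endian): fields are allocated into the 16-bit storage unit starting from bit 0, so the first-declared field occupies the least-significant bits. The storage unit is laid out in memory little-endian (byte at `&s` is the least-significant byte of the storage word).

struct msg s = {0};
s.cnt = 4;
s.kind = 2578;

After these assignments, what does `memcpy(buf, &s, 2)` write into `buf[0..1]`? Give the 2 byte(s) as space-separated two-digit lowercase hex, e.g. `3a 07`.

24 a1

cnt:4 = 4 → 0x4 << 0 → word 0x0004
kind:12 = 2578 → 0xa12 << 4 → word 0xa124
word = 0xa124 → little-endian bytes:
  [0]=0x24  [1]=0xa1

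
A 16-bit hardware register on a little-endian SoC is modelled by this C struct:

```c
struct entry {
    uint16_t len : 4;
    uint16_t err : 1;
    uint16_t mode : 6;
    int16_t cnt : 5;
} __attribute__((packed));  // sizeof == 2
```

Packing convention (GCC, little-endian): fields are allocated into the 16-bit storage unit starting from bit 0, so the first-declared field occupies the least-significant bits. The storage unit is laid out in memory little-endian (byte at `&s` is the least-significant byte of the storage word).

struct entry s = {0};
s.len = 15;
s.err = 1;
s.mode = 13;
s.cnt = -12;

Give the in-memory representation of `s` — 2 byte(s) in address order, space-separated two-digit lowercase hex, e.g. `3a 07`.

len:4 = 15 → 0xf << 0 → word 0x000f
err:1 = 1 → 0x1 << 4 → word 0x001f
mode:6 = 13 → 0xd << 5 → word 0x01bf
cnt:5 = -12 → 0x14 << 11 → word 0xa1bf
word = 0xa1bf → little-endian bytes:
  [0]=0xbf  [1]=0xa1

bf a1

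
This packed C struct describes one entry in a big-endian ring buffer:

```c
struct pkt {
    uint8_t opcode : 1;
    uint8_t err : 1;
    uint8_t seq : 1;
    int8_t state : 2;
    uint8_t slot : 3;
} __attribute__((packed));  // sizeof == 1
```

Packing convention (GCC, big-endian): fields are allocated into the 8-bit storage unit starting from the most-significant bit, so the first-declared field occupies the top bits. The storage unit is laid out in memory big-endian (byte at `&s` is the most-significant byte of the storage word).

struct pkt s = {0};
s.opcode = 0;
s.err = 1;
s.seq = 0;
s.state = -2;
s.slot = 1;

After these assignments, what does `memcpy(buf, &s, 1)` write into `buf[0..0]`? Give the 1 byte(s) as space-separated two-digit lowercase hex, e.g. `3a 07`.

opcode:1 = 0 → 0x0 << 7 → word 0x00
err:1 = 1 → 0x1 << 6 → word 0x40
seq:1 = 0 → 0x0 << 5 → word 0x40
state:2 = -2 → 0x2 << 3 → word 0x50
slot:3 = 1 → 0x1 << 0 → word 0x51
word = 0x51 → big-endian bytes:
  [0]=0x51

51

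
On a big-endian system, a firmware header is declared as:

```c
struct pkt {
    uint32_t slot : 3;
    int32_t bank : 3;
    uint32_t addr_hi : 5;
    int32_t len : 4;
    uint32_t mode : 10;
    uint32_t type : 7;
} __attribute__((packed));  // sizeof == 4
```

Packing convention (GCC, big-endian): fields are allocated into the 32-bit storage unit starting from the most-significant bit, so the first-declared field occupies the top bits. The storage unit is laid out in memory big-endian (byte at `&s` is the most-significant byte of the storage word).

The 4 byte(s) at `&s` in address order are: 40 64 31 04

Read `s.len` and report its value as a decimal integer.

2

[0]=0x40 [1]=0x64 [2]=0x31 [3]=0x04 (big-endian) → word 0x40643104
slot:3 @ bit 29 → (0x40643104>>29)&0x7 = 0x2
bank:3 @ bit 26 → (0x40643104>>26)&0x7 = 0x0
addr_hi:5 @ bit 21 → (0x40643104>>21)&0x1f = 0x3
len:4 @ bit 17 → (0x40643104>>17)&0xf = 0x2  ←
mode:10 @ bit 7 → (0x40643104>>7)&0x3ff = 0x62
type:7 @ bit 0 → (0x40643104>>0)&0x7f = 0x4
len signed 4b, MSB=0: value = 2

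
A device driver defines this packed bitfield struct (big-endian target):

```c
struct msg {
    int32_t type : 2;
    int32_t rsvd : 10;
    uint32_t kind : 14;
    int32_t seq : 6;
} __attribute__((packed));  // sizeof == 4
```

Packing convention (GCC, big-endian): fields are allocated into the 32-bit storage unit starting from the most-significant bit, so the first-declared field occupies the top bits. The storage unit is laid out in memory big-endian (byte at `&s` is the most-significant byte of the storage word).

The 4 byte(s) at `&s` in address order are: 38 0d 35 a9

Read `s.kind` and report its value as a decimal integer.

13526

[0]=0x38 [1]=0x0d [2]=0x35 [3]=0xa9 (big-endian) → word 0x380d35a9
type:2 @ bit 30 → (0x380d35a9>>30)&0x3 = 0x0
rsvd:10 @ bit 20 → (0x380d35a9>>20)&0x3ff = 0x380
kind:14 @ bit 6 → (0x380d35a9>>6)&0x3fff = 0x34d6  ←
seq:6 @ bit 0 → (0x380d35a9>>0)&0x3f = 0x29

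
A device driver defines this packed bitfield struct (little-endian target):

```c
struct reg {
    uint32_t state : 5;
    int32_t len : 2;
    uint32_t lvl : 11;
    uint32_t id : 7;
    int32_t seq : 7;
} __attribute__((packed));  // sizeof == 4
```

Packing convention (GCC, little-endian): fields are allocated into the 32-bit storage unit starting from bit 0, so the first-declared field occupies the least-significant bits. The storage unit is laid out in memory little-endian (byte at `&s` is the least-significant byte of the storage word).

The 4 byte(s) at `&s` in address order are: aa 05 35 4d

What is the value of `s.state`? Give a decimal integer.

[0]=0xaa [1]=0x05 [2]=0x35 [3]=0x4d (little-endian) → word 0x4d3505aa
state:5 @ bit 0 → (0x4d3505aa>>0)&0x1f = 0xa  ←
len:2 @ bit 5 → (0x4d3505aa>>5)&0x3 = 0x1
lvl:11 @ bit 7 → (0x4d3505aa>>7)&0x7ff = 0x20b
id:7 @ bit 18 → (0x4d3505aa>>18)&0x7f = 0x4d
seq:7 @ bit 25 → (0x4d3505aa>>25)&0x7f = 0x26

10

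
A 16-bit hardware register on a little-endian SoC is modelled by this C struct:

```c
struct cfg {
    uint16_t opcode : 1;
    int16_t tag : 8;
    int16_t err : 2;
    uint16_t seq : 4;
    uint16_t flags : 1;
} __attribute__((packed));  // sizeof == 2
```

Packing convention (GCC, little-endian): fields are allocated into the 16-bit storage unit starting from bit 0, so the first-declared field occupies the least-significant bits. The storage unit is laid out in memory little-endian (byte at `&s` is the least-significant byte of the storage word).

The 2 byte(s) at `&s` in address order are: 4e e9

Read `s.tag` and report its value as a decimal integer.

-89

[0]=0x4e [1]=0xe9 (little-endian) → word 0xe94e
opcode [0+:1] = (word>>0) & 0x1 = 0
tag [1+:8] = (word>>1) & 0xff = 167  ←
err [9+:2] = (word>>9) & 0x3 = 0
seq [11+:4] = (word>>11) & 0xf = 13
flags [15+:1] = (word>>15) & 0x1 = 1
tag signed 8b, MSB=1: 167 - 256 = -89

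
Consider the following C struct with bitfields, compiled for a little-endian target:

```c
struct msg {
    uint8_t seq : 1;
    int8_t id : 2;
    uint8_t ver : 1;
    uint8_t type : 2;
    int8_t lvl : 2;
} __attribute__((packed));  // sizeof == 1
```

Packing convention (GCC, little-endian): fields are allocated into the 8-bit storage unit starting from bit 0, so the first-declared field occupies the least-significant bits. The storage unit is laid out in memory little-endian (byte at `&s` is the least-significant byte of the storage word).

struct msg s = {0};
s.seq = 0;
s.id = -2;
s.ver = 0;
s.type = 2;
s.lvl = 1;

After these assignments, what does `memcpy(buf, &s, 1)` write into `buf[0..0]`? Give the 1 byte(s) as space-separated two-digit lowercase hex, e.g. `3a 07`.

[0+:1] seq=0 & 0x1 = 0x0; word=0x00
[1+:2] id=-2 & 0x3 = 0x2; word=0x04
[3+:1] ver=0 & 0x1 = 0x0; word=0x04
[4+:2] type=2 & 0x3 = 0x2; word=0x24
[6+:2] lvl=1 & 0x3 = 0x1; word=0x64
word = 0x64 → little-endian bytes:
  [0]=0x64

64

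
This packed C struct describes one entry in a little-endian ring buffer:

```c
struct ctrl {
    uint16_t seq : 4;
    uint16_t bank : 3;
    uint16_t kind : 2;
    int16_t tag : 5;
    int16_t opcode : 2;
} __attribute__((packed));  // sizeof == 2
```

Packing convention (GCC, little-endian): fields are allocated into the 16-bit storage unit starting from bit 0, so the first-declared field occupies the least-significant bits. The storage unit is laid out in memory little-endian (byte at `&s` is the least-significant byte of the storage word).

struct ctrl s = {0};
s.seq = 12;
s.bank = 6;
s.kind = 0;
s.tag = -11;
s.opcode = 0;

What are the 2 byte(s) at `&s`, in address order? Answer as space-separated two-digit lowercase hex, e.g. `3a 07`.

[0+:4] seq=12 & 0xf = 0xc; word=0x000c
[4+:3] bank=6 & 0x7 = 0x6; word=0x006c
[7+:2] kind=0 & 0x3 = 0x0; word=0x006c
[9+:5] tag=-11 & 0x1f = 0x15; word=0x2a6c
[14+:2] opcode=0 & 0x3 = 0x0; word=0x2a6c
word = 0x2a6c → little-endian bytes:
  [0]=0x6c  [1]=0x2a

6c 2a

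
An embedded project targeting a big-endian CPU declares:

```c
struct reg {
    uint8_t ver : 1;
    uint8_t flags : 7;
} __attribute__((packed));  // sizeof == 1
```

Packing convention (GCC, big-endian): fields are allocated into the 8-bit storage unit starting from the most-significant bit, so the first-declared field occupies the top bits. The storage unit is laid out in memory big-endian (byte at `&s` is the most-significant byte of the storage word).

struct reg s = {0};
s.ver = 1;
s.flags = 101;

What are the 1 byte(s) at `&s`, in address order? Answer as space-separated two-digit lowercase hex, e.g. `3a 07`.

[7+:1] ver=1 & 0x1 = 0x1; word=0x80
[0+:7] flags=101 & 0x7f = 0x65; word=0xe5
word = 0xe5 → big-endian bytes:
  [0]=0xe5

e5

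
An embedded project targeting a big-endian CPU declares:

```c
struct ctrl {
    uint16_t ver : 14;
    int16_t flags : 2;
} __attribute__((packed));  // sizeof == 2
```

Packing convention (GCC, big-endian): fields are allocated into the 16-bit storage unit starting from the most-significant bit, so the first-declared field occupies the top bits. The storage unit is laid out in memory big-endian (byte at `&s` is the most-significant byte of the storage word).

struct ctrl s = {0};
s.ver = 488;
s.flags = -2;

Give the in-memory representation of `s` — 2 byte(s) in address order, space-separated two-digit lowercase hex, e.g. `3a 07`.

07 a2

ver:14 = 488 → 0x1e8 << 2 → word 0x07a0
flags:2 = -2 → 0x2 << 0 → word 0x07a2
word = 0x07a2 → big-endian bytes:
  [0]=0x07  [1]=0xa2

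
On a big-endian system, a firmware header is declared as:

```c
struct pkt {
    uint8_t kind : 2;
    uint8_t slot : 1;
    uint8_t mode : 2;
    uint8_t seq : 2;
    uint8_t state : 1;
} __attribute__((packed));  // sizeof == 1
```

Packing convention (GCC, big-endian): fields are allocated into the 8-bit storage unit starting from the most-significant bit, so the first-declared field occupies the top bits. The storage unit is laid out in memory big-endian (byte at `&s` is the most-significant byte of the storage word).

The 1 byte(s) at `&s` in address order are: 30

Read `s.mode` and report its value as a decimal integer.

[0]=0x30 (big-endian) → word 0x30
kind:2 @ bit 6 → (0x30>>6)&0x3 = 0x0
slot:1 @ bit 5 → (0x30>>5)&0x1 = 0x1
mode:2 @ bit 3 → (0x30>>3)&0x3 = 0x2  ←
seq:2 @ bit 1 → (0x30>>1)&0x3 = 0x0
state:1 @ bit 0 → (0x30>>0)&0x1 = 0x0

2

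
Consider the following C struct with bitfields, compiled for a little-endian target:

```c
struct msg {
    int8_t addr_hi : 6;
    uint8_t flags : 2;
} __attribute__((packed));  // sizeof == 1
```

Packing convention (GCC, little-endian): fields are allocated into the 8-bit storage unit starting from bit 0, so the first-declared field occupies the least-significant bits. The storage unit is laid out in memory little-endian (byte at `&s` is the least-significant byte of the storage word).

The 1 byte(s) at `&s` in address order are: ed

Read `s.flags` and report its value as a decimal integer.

3

[0]=0xed (little-endian) → word 0xed
addr_hi:6 @ bit 0 → (0xed>>0)&0x3f = 0x2d
flags:2 @ bit 6 → (0xed>>6)&0x3 = 0x3  ←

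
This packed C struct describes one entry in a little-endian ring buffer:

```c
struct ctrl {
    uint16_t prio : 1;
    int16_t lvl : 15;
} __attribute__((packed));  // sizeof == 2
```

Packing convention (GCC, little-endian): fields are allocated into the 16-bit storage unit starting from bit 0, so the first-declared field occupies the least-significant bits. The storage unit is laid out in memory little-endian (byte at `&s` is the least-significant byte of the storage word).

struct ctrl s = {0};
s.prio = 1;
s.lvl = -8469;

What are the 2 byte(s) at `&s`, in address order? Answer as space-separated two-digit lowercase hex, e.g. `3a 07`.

d7 bd

[0+:1] prio=1 & 0x1 = 0x1; word=0x0001
[1+:15] lvl=-8469 & 0x7fff = 0x5eeb; word=0xbdd7
word = 0xbdd7 → little-endian bytes:
  [0]=0xd7  [1]=0xbd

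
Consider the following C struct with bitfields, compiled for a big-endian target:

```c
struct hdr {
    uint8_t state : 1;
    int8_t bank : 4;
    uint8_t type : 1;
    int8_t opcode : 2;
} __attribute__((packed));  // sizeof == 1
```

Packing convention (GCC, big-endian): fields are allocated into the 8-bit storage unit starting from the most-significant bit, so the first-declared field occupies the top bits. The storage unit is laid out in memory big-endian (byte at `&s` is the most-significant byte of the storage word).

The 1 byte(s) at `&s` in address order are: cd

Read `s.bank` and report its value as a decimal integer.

-7

[0]=0xcd (big-endian) → word 0xcd
state:1 @ bit 7 → (0xcd>>7)&0x1 = 0x1
bank:4 @ bit 3 → (0xcd>>3)&0xf = 0x9  ←
type:1 @ bit 2 → (0xcd>>2)&0x1 = 0x1
opcode:2 @ bit 0 → (0xcd>>0)&0x3 = 0x1
bank signed 4b, MSB=1: 9 - 16 = -7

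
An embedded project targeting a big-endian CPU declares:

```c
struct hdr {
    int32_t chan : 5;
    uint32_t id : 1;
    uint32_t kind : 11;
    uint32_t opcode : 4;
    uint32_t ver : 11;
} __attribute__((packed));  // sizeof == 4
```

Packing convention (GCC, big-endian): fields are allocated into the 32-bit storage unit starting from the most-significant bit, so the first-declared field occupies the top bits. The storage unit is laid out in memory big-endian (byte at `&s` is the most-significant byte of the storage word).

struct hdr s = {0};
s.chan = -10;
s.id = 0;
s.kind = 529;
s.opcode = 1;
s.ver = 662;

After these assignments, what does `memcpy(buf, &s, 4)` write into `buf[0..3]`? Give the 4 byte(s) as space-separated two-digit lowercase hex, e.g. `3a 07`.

b1 08 8a 96

[27+:5] chan=-10 & 0x1f = 0x16; word=0xb0000000
[26+:1] id=0 & 0x1 = 0x0; word=0xb0000000
[15+:11] kind=529 & 0x7ff = 0x211; word=0xb1088000
[11+:4] opcode=1 & 0xf = 0x1; word=0xb1088800
[0+:11] ver=662 & 0x7ff = 0x296; word=0xb1088a96
word = 0xb1088a96 → big-endian bytes:
  [0]=0xb1  [1]=0x08  [2]=0x8a  [3]=0x96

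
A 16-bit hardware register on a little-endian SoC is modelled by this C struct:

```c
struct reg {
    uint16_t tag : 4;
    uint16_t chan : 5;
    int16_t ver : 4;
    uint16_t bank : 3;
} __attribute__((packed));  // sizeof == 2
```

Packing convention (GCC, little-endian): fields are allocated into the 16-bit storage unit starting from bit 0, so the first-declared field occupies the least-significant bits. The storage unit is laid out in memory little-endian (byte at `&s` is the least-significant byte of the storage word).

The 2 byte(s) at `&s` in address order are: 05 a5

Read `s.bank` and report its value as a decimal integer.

[0]=0x05 [1]=0xa5 (little-endian) → word 0xa505
tag:4 @ bit 0 → (0xa505>>0)&0xf = 0x5
chan:5 @ bit 4 → (0xa505>>4)&0x1f = 0x10
ver:4 @ bit 9 → (0xa505>>9)&0xf = 0x2
bank:3 @ bit 13 → (0xa505>>13)&0x7 = 0x5  ←

5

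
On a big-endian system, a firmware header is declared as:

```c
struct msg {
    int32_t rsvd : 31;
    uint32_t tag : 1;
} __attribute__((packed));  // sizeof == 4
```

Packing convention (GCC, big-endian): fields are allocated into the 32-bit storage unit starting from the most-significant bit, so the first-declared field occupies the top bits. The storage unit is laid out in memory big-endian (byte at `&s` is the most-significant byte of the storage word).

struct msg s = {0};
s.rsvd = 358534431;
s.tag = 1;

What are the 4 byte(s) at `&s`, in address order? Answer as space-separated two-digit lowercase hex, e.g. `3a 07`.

2a bd 9a 3f

rsvd (31b) val=358534431 bits=0x155ecd1f at bit 1: 0x2abd9a3e
tag (1b) val=1 bits=0x1 at bit 0: 0x2abd9a3f
word = 0x2abd9a3f → big-endian bytes:
  [0]=0x2a  [1]=0xbd  [2]=0x9a  [3]=0x3f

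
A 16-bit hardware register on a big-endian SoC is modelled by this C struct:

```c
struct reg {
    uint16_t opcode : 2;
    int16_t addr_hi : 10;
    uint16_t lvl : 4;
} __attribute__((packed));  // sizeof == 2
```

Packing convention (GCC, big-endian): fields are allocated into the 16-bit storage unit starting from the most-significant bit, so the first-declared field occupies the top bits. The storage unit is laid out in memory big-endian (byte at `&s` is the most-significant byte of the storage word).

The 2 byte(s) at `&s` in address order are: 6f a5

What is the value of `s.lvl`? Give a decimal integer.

[0]=0x6f [1]=0xa5 (big-endian) → word 0x6fa5
opcode:2 @ bit 14 → (0x6fa5>>14)&0x3 = 0x1
addr_hi:10 @ bit 4 → (0x6fa5>>4)&0x3ff = 0x2fa
lvl:4 @ bit 0 → (0x6fa5>>0)&0xf = 0x5  ←

5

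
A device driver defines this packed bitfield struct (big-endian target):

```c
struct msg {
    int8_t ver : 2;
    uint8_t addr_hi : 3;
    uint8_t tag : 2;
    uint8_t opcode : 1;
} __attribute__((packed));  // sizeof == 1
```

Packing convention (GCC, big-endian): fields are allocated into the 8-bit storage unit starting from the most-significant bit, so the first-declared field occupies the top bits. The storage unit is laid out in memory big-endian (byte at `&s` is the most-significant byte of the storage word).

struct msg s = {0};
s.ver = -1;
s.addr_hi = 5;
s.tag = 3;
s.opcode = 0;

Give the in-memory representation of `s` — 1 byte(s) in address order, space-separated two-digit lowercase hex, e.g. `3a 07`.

ver:2 = -1 → 0x3 << 6 → word 0xc0
addr_hi:3 = 5 → 0x5 << 3 → word 0xe8
tag:2 = 3 → 0x3 << 1 → word 0xee
opcode:1 = 0 → 0x0 << 0 → word 0xee
word = 0xee → big-endian bytes:
  [0]=0xee

ee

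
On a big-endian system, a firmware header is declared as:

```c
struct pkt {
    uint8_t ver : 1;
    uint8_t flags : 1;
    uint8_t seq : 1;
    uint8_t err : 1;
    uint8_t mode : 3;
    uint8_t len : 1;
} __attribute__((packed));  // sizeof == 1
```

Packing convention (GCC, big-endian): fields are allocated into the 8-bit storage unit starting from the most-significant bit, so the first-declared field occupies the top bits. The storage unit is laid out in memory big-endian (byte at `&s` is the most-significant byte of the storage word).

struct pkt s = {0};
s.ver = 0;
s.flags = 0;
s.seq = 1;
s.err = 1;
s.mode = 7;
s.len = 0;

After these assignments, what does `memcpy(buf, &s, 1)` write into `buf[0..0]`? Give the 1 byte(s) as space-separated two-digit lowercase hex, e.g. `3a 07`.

3e

ver:1 = 0 → 0x0 << 7 → word 0x00
flags:1 = 0 → 0x0 << 6 → word 0x00
seq:1 = 1 → 0x1 << 5 → word 0x20
err:1 = 1 → 0x1 << 4 → word 0x30
mode:3 = 7 → 0x7 << 1 → word 0x3e
len:1 = 0 → 0x0 << 0 → word 0x3e
word = 0x3e → big-endian bytes:
  [0]=0x3e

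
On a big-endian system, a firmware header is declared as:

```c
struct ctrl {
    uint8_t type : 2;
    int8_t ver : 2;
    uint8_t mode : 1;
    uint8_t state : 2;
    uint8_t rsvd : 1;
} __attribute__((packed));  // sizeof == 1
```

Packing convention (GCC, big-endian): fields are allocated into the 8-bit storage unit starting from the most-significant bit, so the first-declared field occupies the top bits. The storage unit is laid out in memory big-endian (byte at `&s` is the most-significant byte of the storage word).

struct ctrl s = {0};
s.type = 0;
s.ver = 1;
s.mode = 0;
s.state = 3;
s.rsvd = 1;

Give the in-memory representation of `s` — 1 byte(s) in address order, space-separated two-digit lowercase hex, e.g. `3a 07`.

type (2b) val=0 bits=0x0 at bit 6: 0x00
ver (2b) val=1 bits=0x1 at bit 4: 0x10
mode (1b) val=0 bits=0x0 at bit 3: 0x10
state (2b) val=3 bits=0x3 at bit 1: 0x16
rsvd (1b) val=1 bits=0x1 at bit 0: 0x17
word = 0x17 → big-endian bytes:
  [0]=0x17

17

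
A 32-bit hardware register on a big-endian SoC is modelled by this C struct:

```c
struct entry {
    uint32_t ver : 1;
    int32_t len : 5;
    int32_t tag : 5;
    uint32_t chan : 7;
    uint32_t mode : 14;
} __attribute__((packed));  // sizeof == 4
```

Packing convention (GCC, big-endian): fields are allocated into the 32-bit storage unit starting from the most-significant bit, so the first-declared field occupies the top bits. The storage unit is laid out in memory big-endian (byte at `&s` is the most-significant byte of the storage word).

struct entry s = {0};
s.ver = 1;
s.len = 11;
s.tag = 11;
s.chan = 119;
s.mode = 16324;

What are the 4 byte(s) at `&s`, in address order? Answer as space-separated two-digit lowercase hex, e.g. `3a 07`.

ad 7d ff c4

[31+:1] ver=1 & 0x1 = 0x1; word=0x80000000
[26+:5] len=11 & 0x1f = 0xb; word=0xac000000
[21+:5] tag=11 & 0x1f = 0xb; word=0xad600000
[14+:7] chan=119 & 0x7f = 0x77; word=0xad7dc000
[0+:14] mode=16324 & 0x3fff = 0x3fc4; word=0xad7dffc4
word = 0xad7dffc4 → big-endian bytes:
  [0]=0xad  [1]=0x7d  [2]=0xff  [3]=0xc4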